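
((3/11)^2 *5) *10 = 450/121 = 3.72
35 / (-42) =-5 / 6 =-0.83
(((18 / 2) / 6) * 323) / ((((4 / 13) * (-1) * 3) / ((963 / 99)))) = -449293 / 88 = -5105.60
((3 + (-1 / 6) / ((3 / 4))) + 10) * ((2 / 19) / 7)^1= 230 / 1197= 0.19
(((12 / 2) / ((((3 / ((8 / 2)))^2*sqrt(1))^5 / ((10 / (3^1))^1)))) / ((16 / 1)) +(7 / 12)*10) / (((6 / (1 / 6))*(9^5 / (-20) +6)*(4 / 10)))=-0.00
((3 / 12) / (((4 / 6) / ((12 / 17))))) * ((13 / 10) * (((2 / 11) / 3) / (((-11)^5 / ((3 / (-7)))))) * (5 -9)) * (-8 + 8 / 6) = 312 / 210815759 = 0.00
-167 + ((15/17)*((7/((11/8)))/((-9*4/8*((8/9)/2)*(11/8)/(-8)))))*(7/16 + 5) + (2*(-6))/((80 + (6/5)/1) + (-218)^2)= -7829449459/81603247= -95.95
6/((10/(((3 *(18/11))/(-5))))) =-162/275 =-0.59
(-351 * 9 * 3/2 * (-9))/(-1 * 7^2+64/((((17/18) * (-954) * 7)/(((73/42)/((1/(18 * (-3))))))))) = -3765600657/4242506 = -887.59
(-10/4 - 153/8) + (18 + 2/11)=-303/88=-3.44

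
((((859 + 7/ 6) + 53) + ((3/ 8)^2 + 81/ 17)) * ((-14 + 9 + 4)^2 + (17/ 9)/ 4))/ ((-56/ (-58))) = 4605754219/ 3290112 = 1399.88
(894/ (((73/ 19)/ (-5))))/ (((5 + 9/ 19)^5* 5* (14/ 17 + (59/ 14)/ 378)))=-472974682578237/ 8336571082338304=-0.06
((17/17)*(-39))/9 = -13/3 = -4.33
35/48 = 0.73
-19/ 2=-9.50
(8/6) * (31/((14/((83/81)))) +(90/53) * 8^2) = 13336418/90153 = 147.93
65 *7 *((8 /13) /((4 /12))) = 840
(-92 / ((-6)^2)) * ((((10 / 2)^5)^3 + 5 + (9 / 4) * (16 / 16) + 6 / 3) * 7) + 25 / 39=-28388129348849 / 52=-545925564400.94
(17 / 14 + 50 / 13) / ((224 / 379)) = 349059 / 40768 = 8.56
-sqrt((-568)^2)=-568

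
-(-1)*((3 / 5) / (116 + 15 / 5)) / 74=3 / 44030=0.00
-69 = -69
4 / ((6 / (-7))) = -14 / 3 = -4.67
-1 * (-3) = 3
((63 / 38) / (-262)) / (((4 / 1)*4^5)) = -63 / 40779776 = -0.00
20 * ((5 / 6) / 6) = 25 / 9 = 2.78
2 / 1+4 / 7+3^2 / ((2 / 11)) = 729 / 14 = 52.07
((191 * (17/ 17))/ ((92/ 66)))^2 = 39727809/ 2116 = 18774.96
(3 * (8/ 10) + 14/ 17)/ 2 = 137/ 85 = 1.61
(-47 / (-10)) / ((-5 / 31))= -1457 / 50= -29.14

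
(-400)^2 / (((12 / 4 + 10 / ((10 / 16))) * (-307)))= -160000 / 5833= -27.43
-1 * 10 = -10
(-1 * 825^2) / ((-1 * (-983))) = -692.40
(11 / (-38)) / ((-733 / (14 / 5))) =77 / 69635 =0.00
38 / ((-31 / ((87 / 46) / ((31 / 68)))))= -5.09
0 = 0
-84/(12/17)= -119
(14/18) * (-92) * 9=-644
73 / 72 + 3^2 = 721 / 72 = 10.01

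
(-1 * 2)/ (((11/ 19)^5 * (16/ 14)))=-17332693/ 644204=-26.91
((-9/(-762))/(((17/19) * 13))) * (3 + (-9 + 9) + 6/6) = 114/28067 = 0.00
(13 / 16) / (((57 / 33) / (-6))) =-429 / 152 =-2.82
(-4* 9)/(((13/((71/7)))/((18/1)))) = -46008/91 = -505.58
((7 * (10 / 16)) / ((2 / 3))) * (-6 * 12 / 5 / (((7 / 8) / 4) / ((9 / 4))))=-972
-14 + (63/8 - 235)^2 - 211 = 3287089/64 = 51360.77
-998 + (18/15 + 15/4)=-19861/20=-993.05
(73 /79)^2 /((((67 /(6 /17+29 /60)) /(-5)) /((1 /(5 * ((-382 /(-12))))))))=-4545637 /13577233090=-0.00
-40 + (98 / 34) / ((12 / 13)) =-7523 / 204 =-36.88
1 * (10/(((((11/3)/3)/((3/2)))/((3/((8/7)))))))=2835/88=32.22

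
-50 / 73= -0.68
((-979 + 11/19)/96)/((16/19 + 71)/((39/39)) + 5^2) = -1859/17664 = -0.11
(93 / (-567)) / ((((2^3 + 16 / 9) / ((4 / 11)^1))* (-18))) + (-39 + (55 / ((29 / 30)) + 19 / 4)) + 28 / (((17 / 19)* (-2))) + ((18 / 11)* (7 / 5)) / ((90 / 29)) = 4362079607 / 563720850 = 7.74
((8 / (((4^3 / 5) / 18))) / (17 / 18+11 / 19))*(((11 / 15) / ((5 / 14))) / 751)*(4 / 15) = 52668 / 9781775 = 0.01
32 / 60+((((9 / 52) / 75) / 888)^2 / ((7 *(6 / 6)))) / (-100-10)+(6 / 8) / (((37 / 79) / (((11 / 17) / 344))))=134104726635877807 / 250034238854400000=0.54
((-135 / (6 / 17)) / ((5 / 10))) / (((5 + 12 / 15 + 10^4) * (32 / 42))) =-11475 / 114352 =-0.10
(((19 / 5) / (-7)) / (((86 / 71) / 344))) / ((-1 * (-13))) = -5396 / 455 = -11.86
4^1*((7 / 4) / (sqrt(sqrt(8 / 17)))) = 7*34^(1 / 4) / 2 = 8.45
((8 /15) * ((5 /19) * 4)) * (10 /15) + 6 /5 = 1346 /855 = 1.57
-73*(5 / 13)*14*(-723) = 3694530 / 13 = 284194.62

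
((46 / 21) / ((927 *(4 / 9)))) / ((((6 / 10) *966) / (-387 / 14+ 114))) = 2015 / 2543688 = 0.00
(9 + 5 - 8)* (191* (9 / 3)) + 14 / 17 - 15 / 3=58375 / 17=3433.82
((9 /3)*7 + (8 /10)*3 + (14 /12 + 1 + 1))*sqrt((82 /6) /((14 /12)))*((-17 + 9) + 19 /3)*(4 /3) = -1594*sqrt(574) /189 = -202.06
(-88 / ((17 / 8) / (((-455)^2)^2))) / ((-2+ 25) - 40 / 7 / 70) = -1478476159160000 / 19091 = -77443620510.19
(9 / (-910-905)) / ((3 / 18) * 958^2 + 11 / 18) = -54 / 1665748315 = -0.00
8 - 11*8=-80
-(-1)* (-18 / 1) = -18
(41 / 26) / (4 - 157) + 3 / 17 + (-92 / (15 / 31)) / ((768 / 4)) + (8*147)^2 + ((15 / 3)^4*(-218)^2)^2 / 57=5199326061402354417 / 335920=15477869913676.93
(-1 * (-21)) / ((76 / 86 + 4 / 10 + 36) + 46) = 645 / 2558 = 0.25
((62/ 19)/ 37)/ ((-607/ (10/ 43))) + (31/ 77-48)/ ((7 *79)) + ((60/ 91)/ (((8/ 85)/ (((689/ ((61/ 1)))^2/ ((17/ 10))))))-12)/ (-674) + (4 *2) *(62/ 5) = 963606351559979757967/ 9797559261810969110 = 98.35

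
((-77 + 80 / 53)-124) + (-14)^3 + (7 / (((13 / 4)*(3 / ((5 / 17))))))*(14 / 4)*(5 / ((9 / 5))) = -2941.44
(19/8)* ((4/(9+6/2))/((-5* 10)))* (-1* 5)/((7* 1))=19/1680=0.01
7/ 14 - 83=-165/ 2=-82.50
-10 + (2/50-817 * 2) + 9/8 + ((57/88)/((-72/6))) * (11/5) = -1314363/800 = -1642.95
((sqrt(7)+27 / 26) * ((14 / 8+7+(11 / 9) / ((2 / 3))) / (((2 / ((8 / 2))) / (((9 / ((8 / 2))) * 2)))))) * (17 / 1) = 174879 / 104+6477 * sqrt(7) / 4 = 5965.66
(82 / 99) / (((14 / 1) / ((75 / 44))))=1025 / 10164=0.10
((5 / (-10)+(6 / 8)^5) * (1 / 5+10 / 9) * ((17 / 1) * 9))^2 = 72795817249 / 26214400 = 2776.94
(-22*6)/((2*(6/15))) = -165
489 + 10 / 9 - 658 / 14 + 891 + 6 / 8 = 48055 / 36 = 1334.86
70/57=1.23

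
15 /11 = 1.36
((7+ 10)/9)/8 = 17/72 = 0.24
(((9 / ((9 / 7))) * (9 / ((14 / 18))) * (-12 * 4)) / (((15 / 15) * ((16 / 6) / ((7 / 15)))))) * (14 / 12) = -3969 / 5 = -793.80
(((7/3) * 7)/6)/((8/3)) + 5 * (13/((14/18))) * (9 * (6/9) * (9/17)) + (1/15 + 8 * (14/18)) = 23371097/85680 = 272.77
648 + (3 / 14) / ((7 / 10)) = 31767 / 49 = 648.31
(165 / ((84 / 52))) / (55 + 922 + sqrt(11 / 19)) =0.10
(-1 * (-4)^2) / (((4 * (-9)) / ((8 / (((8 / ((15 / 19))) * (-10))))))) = -2 / 57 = -0.04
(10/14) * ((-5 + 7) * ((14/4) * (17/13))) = 85/13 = 6.54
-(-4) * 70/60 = 14/3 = 4.67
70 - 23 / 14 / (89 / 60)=42920 / 623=68.89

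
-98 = -98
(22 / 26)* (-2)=-22 / 13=-1.69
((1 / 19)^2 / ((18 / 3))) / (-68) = -1 / 147288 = -0.00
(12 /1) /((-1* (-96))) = 0.12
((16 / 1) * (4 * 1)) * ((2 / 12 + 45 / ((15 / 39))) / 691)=22496 / 2073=10.85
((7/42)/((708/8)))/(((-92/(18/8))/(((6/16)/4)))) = -3/694784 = -0.00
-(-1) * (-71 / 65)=-71 / 65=-1.09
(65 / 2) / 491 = 65 / 982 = 0.07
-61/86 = -0.71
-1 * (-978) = 978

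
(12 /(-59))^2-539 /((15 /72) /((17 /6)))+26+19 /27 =-3432243079 /469935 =-7303.65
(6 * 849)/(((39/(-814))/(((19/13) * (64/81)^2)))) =-35855384576/369603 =-97010.53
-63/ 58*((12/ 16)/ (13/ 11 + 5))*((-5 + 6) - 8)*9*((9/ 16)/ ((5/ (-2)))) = -1178793/ 631040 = -1.87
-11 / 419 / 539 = -1 / 20531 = -0.00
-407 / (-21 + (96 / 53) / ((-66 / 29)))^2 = -0.86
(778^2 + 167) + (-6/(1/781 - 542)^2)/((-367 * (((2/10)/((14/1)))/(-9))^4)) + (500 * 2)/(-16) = 80774260788893994559/131520862665134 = 614155.50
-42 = -42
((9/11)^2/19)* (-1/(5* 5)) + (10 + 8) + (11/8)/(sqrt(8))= 18.48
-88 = -88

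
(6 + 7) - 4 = 9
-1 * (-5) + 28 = 33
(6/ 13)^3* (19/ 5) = 4104/ 10985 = 0.37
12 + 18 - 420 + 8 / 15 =-5842 / 15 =-389.47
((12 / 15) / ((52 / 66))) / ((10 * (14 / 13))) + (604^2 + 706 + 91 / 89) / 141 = 11386456267 / 4392150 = 2592.46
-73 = -73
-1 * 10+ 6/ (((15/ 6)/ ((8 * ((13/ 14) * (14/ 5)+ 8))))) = 4838/ 25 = 193.52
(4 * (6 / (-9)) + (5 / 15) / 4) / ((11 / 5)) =-155 / 132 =-1.17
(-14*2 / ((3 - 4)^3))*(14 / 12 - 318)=-26614 / 3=-8871.33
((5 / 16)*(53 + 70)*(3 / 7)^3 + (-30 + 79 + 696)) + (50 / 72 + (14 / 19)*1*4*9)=727528483 / 938448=775.25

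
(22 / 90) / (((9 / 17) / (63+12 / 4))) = 4114 / 135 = 30.47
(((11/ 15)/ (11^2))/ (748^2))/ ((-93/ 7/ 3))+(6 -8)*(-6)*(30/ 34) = 30302078393/ 2861862960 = 10.59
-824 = -824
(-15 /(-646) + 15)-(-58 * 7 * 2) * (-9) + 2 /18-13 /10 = -7294.17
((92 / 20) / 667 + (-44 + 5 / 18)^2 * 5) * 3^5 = 1347128547 / 580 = 2322635.43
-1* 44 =-44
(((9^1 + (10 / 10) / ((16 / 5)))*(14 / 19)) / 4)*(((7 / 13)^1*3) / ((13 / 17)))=3.62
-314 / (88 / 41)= -6437 / 44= -146.30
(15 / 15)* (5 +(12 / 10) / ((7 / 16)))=271 / 35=7.74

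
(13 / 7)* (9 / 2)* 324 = 18954 / 7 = 2707.71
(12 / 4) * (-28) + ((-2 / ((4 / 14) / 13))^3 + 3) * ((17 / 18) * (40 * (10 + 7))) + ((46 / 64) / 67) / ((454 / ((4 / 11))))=-11659064087151857 / 24091056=-483958199.56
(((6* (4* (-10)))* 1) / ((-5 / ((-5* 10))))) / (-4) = 600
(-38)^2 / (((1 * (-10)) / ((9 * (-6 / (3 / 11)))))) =142956 / 5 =28591.20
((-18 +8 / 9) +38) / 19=1.10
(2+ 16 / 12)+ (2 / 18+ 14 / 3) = 73 / 9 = 8.11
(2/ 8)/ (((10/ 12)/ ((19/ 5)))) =57/ 50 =1.14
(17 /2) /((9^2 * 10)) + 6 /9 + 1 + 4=5.68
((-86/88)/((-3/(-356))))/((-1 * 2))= 3827/66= 57.98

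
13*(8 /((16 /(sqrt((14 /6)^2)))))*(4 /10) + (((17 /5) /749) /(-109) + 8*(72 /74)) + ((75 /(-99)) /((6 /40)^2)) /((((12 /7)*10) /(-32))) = 206437957312 /2691458847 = 76.70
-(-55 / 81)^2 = -3025 / 6561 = -0.46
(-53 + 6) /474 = -47 /474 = -0.10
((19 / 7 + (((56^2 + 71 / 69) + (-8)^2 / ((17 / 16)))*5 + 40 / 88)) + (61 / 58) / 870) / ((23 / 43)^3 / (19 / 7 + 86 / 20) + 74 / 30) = 948279230045569518779 / 147583015271011012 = 6425.40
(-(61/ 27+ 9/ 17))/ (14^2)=-320/ 22491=-0.01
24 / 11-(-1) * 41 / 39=1387 / 429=3.23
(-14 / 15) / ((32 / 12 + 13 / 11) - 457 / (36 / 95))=1848 / 2380205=0.00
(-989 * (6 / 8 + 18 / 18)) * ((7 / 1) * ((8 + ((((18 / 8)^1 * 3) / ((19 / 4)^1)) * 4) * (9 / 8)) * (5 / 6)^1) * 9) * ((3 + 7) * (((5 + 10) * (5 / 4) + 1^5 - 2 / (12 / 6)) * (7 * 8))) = -1043759075625 / 76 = -13733672047.70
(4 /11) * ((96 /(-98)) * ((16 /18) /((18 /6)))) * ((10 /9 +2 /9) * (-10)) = 20480 /14553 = 1.41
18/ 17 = 1.06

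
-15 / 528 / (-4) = 5 / 704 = 0.01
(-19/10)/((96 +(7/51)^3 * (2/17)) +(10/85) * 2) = -42846273/2170177220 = -0.02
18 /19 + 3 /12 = 91 /76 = 1.20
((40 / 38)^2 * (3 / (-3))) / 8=-50 / 361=-0.14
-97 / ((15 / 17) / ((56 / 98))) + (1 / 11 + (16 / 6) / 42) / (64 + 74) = -30037649 / 478170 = -62.82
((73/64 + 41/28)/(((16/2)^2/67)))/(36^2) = 0.00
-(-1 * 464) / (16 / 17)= 493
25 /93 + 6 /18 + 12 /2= 614 /93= 6.60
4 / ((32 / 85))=85 / 8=10.62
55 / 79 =0.70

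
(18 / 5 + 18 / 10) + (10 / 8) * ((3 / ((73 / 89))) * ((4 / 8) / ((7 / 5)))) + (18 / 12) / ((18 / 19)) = 528343 / 61320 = 8.62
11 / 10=1.10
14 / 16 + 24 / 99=295 / 264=1.12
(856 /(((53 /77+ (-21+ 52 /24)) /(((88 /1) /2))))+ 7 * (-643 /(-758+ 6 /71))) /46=-933691163923 /20750875816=-45.00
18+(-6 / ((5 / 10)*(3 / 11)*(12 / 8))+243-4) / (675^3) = 16607531879 / 922640625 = 18.00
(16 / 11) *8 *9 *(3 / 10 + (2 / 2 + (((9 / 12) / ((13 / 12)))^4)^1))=251656128 / 1570855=160.20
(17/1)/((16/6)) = 51/8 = 6.38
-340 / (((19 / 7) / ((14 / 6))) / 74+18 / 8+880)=-0.39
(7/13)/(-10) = -7/130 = -0.05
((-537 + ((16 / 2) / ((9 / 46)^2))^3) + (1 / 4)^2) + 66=77609435764097 / 8503056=9127240.34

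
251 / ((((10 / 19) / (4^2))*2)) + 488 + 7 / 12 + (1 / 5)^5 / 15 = 806959379 / 187500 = 4303.78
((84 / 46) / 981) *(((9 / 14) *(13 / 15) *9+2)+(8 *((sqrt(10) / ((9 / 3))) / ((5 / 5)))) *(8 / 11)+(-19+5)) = -163 / 12535+896 *sqrt(10) / 248193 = -0.00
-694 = -694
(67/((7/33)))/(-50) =-2211/350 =-6.32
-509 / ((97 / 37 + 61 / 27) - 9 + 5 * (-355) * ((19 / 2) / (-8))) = -0.24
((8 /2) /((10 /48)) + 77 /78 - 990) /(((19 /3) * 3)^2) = -2.69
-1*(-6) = 6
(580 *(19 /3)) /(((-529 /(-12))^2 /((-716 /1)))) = -1353.39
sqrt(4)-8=-6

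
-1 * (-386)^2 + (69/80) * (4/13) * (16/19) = -184009784/1235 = -148995.78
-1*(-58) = 58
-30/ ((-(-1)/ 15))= -450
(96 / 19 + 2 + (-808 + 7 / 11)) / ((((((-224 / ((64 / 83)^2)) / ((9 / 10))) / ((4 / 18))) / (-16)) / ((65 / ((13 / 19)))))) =-48936960 / 75779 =-645.79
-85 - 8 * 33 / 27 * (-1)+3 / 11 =-7420 / 99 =-74.95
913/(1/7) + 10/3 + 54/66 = 211040/33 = 6395.15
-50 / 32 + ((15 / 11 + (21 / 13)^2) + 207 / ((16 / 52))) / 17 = 19338377 / 505648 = 38.24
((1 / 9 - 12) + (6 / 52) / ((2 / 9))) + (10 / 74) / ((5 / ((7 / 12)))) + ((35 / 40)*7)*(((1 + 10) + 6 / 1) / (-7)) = -908359 / 34632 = -26.23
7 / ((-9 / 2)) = -14 / 9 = -1.56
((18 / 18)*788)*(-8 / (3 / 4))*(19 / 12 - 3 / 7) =-611488 / 63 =-9706.16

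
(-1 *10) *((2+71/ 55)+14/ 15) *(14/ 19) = -19516/ 627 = -31.13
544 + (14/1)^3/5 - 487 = 3029/5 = 605.80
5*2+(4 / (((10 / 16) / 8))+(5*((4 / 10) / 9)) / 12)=16529 / 270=61.22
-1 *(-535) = 535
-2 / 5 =-0.40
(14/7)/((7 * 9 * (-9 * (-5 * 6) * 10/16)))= 8/42525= 0.00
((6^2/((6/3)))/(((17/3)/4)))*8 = 1728/17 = 101.65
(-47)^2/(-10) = -2209/10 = -220.90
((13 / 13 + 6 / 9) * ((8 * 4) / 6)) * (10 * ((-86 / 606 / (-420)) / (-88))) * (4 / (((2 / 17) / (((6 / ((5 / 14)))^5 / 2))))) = -5391762432 / 694375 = -7764.91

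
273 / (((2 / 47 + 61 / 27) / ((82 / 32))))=14203917 / 46736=303.92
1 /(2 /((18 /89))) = 9 /89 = 0.10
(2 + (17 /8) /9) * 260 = 10465 /18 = 581.39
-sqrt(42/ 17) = -sqrt(714)/ 17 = -1.57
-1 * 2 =-2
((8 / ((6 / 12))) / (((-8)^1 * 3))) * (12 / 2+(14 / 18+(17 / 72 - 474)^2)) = -1163595457 / 7776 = -149639.33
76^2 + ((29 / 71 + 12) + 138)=420775 / 71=5926.41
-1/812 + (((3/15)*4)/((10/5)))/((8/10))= 405/812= 0.50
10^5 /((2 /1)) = 50000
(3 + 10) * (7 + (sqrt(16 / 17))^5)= 13312 * sqrt(17) / 4913 + 91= 102.17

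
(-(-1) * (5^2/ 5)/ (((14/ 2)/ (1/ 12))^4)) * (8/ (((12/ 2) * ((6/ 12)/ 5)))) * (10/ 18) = 125/ 168031584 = 0.00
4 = 4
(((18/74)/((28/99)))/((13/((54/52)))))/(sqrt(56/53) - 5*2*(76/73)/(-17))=-16702066755/270561857384 + 4116636513*sqrt(742)/1082247429536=0.04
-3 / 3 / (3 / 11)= -3.67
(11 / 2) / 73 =11 / 146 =0.08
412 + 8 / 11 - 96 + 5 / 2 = 319.23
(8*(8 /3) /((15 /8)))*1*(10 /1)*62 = 63488 /9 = 7054.22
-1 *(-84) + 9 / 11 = 933 / 11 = 84.82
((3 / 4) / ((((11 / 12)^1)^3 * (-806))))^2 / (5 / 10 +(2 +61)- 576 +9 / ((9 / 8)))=-839808 / 290306907503041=-0.00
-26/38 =-13/19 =-0.68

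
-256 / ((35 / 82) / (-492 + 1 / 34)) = 175566592 / 595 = 295069.90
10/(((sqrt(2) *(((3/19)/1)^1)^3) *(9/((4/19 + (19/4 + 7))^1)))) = 182305 *sqrt(2)/108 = 2387.21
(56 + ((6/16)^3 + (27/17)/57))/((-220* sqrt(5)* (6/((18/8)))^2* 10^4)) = -16693893* sqrt(5)/23284940800000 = -0.00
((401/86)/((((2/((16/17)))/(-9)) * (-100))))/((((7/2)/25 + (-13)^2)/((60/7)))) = 144360/14424823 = 0.01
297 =297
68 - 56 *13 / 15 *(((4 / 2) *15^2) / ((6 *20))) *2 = -296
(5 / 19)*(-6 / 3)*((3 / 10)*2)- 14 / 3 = -284 / 57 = -4.98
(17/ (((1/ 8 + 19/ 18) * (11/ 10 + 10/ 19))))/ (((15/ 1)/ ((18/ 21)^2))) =10944/ 25235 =0.43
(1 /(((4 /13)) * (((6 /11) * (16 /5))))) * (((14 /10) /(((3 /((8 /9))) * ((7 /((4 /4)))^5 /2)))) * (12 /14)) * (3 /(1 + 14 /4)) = 143 /2722734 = 0.00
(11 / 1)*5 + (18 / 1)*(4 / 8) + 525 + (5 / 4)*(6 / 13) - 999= -409.42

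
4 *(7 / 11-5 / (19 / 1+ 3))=18 / 11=1.64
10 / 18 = 5 / 9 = 0.56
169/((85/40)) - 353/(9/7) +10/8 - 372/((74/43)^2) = -267588763/837828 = -319.38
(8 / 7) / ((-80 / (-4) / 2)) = 4 / 35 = 0.11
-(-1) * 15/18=0.83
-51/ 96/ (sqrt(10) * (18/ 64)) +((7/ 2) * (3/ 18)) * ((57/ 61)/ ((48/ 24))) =133/ 488- 17 * sqrt(10)/ 90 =-0.32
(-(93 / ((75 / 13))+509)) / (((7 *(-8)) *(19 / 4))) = 6564 / 3325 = 1.97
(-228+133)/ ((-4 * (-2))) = -95/ 8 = -11.88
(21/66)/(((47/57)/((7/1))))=2793/1034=2.70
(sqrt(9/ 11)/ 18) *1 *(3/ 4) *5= 0.19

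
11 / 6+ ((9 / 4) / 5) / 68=7507 / 4080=1.84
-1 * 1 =-1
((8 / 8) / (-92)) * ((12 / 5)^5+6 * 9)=-208791 / 143750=-1.45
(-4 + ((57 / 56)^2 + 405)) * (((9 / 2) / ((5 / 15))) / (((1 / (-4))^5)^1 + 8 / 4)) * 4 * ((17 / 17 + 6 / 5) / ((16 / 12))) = 1797375096 / 100303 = 17919.46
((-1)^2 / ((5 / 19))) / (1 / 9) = 171 / 5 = 34.20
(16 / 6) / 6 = 4 / 9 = 0.44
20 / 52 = 5 / 13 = 0.38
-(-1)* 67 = 67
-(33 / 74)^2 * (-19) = 20691 / 5476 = 3.78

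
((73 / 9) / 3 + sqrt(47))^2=146 * sqrt(47) / 27 + 39592 / 729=91.38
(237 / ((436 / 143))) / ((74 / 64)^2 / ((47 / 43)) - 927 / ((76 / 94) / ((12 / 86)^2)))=-14325596643072 / 3888677721491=-3.68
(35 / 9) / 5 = 7 / 9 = 0.78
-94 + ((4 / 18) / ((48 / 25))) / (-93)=-94.00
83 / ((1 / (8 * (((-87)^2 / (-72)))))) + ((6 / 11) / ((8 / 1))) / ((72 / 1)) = -73711967 / 1056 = -69803.00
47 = 47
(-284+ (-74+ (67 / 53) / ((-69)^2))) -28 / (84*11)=-993770728 / 2775663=-358.03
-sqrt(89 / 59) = -1.23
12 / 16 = 3 / 4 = 0.75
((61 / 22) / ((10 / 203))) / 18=12383 / 3960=3.13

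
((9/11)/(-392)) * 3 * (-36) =243/1078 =0.23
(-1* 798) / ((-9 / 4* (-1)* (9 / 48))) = -17024 / 9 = -1891.56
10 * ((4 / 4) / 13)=10 / 13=0.77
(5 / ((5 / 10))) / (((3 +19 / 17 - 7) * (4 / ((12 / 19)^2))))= -6120 / 17689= -0.35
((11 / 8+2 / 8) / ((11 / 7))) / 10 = 91 / 880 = 0.10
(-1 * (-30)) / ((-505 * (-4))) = 3 / 202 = 0.01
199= 199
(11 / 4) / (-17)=-11 / 68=-0.16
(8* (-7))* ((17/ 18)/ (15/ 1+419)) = -34/ 279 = -0.12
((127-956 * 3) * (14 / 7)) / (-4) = 2741 / 2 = 1370.50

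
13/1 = 13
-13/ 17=-0.76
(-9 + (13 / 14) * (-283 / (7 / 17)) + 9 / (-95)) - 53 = -6519687 / 9310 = -700.29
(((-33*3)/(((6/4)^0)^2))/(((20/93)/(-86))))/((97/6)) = 1187703/485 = 2448.87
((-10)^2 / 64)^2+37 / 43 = 36347 / 11008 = 3.30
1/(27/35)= 35/27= 1.30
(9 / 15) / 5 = 3 / 25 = 0.12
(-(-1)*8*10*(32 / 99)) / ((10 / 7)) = 1792 / 99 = 18.10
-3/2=-1.50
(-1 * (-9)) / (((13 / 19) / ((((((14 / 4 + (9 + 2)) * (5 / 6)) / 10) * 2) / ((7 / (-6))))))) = -4959 / 182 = -27.25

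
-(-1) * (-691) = -691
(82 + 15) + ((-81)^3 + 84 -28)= -531288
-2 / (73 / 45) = -90 / 73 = -1.23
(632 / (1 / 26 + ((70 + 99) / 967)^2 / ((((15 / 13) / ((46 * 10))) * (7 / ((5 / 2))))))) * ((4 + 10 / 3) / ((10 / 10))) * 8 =18930151175936 / 2239969009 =8451.08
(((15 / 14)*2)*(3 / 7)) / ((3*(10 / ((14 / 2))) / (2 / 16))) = 3 / 112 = 0.03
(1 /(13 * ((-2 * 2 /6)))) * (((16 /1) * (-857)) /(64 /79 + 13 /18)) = 29247696 /28327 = 1032.50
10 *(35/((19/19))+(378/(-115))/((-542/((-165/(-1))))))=360.01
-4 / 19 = -0.21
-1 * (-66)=66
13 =13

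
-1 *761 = -761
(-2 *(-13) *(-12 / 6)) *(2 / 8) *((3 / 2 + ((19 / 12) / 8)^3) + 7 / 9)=-26287183 / 884736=-29.71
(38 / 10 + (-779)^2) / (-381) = -1011408 / 635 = -1592.77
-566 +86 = -480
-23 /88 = -0.26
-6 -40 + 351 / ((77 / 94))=29452 / 77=382.49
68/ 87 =0.78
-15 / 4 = -3.75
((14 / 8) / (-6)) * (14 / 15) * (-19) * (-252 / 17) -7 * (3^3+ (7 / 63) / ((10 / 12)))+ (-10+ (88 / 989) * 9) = -69556166 / 252195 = -275.80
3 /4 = 0.75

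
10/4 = 5/2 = 2.50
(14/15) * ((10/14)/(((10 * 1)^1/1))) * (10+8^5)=10926/5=2185.20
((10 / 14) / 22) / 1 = 5 / 154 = 0.03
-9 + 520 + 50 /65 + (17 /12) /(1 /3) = 26833 /52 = 516.02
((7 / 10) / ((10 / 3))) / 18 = 7 / 600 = 0.01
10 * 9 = 90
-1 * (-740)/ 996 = 185/ 249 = 0.74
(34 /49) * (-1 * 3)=-2.08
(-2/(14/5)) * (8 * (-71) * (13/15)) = 351.62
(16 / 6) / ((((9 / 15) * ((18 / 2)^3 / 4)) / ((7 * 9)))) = 1120 / 729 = 1.54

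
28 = 28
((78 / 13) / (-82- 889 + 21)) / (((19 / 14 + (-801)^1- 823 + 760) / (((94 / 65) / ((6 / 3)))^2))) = 92778 / 24237029375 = 0.00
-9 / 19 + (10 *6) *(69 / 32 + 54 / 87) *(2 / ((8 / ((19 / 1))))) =13946103 / 17632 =790.95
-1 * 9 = -9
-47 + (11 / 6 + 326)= 1685 / 6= 280.83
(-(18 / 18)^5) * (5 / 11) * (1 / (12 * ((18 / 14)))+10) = -5435 / 1188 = -4.57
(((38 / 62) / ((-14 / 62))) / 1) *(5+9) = -38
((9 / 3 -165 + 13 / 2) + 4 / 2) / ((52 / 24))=-921 / 13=-70.85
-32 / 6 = -16 / 3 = -5.33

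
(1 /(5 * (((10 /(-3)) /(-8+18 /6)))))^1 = 3 /10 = 0.30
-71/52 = -1.37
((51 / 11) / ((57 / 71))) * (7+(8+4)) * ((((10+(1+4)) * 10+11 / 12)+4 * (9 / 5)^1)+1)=11523229 / 660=17459.44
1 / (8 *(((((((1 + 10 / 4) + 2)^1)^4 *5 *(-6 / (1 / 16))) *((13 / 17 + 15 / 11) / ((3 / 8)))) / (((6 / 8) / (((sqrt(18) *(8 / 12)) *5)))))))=-51 *sqrt(2) / 27122585600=-0.00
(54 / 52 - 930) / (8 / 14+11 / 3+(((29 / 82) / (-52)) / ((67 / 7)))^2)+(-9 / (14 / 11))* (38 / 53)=-604374360675440517 / 2694932956444855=-224.26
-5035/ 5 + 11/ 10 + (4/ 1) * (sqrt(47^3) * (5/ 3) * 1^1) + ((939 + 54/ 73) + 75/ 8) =-165813/ 2920 + 940 * sqrt(47)/ 3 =2091.32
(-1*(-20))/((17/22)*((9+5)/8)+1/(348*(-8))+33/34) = 8.61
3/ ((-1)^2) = 3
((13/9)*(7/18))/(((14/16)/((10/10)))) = 52/81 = 0.64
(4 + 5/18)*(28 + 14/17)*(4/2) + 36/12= 38189/153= 249.60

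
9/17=0.53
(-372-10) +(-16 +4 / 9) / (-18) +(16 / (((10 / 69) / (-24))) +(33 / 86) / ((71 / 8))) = -3747345284 / 1236465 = -3030.69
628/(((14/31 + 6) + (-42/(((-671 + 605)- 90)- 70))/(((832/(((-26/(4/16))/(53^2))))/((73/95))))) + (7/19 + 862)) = 4696400358560/6497335492277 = 0.72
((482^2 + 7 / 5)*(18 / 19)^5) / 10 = 1097486603568 / 61902475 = 17729.28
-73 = -73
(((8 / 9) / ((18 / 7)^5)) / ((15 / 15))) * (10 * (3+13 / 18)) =5630345 / 19131876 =0.29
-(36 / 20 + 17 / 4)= -121 / 20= -6.05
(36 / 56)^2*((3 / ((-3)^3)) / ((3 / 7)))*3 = -9 / 28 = -0.32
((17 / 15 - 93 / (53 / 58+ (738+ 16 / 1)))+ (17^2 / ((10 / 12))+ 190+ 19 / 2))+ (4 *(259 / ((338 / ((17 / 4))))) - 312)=612536296 / 2466555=248.34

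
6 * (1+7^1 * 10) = 426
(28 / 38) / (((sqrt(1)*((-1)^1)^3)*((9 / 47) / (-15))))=3290 / 57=57.72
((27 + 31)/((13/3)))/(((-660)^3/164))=-1189/155727000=-0.00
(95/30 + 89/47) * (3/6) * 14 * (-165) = -549395/94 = -5844.63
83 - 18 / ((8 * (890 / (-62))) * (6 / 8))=37028 / 445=83.21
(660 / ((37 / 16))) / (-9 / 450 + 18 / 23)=12144000 / 32449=374.25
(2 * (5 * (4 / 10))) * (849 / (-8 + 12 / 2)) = -1698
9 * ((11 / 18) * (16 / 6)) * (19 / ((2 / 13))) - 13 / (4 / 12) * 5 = 4849 / 3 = 1616.33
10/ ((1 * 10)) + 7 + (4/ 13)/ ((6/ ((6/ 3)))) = 8.10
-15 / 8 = -1.88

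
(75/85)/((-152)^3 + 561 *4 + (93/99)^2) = -3267/12994508399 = -0.00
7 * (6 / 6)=7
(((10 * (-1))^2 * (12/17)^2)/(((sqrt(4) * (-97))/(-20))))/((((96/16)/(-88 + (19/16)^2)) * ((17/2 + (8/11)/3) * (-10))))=54863325/64700164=0.85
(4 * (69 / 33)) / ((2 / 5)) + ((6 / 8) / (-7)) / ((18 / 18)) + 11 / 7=6891 / 308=22.37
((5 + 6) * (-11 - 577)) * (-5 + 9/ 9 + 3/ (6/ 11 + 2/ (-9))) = -273273/ 8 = -34159.12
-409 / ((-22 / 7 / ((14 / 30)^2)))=140287 / 4950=28.34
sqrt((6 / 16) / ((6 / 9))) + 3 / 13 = 51 / 52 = 0.98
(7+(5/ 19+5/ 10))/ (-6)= -295/ 228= -1.29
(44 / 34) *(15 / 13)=330 / 221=1.49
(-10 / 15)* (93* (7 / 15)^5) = -1.37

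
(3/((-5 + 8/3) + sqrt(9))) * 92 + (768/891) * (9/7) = 95890/231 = 415.11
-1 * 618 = -618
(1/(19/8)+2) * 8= 368/19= 19.37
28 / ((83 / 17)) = 476 / 83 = 5.73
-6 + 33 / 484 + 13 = 311 / 44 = 7.07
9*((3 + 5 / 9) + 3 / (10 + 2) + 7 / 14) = 155 / 4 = 38.75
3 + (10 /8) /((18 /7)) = 251 /72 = 3.49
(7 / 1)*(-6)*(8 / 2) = -168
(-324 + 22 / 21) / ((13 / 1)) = -6782 / 273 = -24.84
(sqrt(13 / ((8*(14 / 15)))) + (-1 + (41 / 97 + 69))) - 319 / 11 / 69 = sqrt(1365) / 28 + 455140 / 6693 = 69.32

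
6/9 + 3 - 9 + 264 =776/3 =258.67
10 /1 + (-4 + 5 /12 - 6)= 5 /12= 0.42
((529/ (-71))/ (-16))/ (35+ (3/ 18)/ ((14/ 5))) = 11109/ 836380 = 0.01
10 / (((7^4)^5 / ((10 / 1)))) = 100 / 79792266297612001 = 0.00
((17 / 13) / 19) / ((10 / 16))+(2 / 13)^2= 2148 / 16055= 0.13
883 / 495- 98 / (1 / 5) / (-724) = 440921 / 179190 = 2.46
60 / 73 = 0.82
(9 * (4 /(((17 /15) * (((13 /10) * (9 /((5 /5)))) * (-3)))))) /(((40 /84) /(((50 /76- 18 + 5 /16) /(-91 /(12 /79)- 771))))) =-1630755 /69035759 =-0.02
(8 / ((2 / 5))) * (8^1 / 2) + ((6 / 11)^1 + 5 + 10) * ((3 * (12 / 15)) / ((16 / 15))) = 5059 / 44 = 114.98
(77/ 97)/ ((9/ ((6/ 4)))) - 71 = -41245/ 582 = -70.87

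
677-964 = -287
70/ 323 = 0.22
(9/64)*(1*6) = 27/32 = 0.84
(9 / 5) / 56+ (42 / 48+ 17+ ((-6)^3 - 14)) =-212.09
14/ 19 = 0.74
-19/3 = -6.33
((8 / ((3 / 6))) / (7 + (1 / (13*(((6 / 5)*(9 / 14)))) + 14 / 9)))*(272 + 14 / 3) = 776880 / 1519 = 511.44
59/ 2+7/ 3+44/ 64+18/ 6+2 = 1801/ 48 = 37.52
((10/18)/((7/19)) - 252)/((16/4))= -62.62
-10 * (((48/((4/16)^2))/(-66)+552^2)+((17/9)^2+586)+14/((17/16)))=-46243050010/15147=-3052951.08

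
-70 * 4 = -280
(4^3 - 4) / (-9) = -20 / 3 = -6.67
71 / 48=1.48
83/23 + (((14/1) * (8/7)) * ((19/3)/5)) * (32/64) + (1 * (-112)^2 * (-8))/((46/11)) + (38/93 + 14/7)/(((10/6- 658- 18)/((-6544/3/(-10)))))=-74131852933/3090855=-23984.25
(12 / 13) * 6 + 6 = 150 / 13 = 11.54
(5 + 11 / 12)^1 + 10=191 / 12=15.92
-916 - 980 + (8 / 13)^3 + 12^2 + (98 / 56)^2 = -61470459 / 35152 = -1748.70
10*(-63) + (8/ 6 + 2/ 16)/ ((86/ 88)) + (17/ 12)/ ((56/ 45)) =-18128465/ 28896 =-627.37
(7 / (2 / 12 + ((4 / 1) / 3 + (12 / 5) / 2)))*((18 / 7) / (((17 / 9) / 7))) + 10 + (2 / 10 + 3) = 3222 / 85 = 37.91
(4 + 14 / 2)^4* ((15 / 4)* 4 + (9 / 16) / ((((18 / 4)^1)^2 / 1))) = 7920781 / 36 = 220021.69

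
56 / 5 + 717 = 3641 / 5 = 728.20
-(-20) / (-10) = -2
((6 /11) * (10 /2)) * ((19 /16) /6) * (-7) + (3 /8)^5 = -1359247 /360448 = -3.77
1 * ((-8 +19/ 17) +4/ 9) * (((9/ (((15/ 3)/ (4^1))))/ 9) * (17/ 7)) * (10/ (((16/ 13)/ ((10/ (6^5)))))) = -64025/ 489888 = -0.13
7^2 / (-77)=-7 / 11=-0.64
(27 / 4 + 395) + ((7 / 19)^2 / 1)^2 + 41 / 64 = 3356310377 / 8340544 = 402.41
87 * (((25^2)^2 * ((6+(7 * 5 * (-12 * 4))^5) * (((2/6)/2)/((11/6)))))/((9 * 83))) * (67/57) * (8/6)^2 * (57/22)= -27086193469439987856250000/90387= -299669127965747152314.49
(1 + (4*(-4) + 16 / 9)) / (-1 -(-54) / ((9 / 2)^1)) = -119 / 99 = -1.20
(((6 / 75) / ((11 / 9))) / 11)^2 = 324 / 9150625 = 0.00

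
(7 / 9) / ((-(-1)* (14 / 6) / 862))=862 / 3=287.33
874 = 874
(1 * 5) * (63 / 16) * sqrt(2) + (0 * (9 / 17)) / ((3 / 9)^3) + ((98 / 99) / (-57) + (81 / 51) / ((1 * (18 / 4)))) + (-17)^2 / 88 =2777905 / 767448 + 315 * sqrt(2) / 16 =31.46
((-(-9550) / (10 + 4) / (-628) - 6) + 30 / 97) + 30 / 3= 1374353 / 426412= 3.22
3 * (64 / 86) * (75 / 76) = 1800 / 817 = 2.20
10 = 10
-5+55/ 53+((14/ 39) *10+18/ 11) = 28736/ 22737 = 1.26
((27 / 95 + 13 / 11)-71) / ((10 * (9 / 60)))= -46.36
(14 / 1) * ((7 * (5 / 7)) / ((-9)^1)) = -70 / 9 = -7.78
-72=-72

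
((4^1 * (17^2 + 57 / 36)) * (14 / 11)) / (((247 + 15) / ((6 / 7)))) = 634 / 131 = 4.84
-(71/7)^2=-5041/49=-102.88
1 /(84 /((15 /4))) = 0.04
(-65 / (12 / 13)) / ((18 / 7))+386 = 77461 / 216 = 358.62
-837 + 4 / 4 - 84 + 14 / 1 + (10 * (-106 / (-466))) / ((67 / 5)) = -905.83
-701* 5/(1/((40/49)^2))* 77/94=-30844000/16121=-1913.28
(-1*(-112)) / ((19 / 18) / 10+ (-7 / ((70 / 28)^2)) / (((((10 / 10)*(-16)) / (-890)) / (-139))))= 4032 / 311753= 0.01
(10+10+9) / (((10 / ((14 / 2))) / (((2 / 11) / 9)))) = 203 / 495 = 0.41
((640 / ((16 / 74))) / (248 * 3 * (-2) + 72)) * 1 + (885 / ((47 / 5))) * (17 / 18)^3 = 416285105 / 5390712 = 77.22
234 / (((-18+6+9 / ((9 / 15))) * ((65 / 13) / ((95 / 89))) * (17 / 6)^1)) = 8892 / 1513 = 5.88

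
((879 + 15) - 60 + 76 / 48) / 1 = 10027 / 12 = 835.58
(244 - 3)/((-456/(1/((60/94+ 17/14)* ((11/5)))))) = -396445/3057252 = -0.13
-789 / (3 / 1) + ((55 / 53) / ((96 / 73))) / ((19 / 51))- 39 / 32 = -4222965 / 16112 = -262.10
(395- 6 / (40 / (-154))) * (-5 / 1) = -4181 / 2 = -2090.50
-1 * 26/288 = -13/144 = -0.09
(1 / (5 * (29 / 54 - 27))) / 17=-54 / 121465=-0.00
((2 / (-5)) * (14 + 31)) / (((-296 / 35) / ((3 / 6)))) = 315 / 296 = 1.06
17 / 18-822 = -14779 / 18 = -821.06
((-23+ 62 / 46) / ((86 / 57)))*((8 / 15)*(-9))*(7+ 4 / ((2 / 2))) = 3746952 / 4945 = 757.73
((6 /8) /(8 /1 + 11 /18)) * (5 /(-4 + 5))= 27 /62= 0.44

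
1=1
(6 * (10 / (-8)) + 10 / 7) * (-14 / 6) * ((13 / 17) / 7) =65 / 42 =1.55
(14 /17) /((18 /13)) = 91 /153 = 0.59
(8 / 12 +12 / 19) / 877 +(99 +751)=42490724 / 49989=850.00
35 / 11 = 3.18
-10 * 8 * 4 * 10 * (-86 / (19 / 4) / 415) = 220160 / 1577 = 139.61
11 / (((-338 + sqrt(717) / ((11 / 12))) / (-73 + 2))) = 25773 * sqrt(717) / 3430069 + 15970669 / 6860138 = 2.53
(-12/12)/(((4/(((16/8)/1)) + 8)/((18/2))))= -9/10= -0.90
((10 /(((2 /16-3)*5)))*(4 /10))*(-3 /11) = 96 /1265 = 0.08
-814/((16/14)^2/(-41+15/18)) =4806263/192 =25032.62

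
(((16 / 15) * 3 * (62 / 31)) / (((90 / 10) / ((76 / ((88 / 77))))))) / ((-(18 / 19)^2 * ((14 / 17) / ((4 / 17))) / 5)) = -54872 / 729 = -75.27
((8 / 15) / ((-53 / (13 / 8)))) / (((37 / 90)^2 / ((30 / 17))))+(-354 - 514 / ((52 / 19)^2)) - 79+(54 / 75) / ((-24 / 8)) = -502.03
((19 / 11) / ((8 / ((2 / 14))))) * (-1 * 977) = -18563 / 616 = -30.13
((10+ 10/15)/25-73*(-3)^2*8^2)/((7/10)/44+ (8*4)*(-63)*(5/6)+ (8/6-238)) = 277513984/12649895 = 21.94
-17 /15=-1.13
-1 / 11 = -0.09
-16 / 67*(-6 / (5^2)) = 96 / 1675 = 0.06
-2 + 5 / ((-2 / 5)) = -29 / 2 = -14.50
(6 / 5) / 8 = 3 / 20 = 0.15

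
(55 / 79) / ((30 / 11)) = 0.26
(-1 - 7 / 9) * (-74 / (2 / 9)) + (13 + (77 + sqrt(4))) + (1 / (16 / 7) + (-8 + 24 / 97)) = 1050215 / 1552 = 676.68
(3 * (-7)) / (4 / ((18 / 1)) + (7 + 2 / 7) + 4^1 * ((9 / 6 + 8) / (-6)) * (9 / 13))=-17199 / 2558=-6.72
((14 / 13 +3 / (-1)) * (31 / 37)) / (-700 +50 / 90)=1395 / 605579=0.00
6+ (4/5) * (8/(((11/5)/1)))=98/11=8.91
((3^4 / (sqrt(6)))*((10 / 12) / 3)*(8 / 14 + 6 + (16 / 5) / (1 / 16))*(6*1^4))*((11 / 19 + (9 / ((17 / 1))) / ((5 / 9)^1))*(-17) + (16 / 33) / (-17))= -4214153322*sqrt(6) / 124355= -83008.53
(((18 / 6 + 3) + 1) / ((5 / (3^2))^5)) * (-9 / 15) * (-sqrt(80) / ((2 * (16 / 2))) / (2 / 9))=11160261 * sqrt(5) / 125000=199.64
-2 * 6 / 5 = -12 / 5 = -2.40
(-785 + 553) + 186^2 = 34364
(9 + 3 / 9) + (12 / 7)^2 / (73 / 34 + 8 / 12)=437828 / 42189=10.38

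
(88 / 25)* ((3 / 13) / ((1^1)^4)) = 264 / 325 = 0.81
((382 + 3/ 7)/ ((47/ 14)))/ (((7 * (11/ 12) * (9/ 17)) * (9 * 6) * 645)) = 182036/ 189074655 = 0.00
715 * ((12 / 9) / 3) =2860 / 9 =317.78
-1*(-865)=865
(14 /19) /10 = 7 /95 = 0.07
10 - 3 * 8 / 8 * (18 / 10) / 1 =23 / 5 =4.60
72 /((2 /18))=648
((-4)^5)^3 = -1073741824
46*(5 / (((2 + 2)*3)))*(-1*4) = -230 / 3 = -76.67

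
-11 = -11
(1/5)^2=1/25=0.04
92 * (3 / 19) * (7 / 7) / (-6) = -46 / 19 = -2.42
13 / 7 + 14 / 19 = 345 / 133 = 2.59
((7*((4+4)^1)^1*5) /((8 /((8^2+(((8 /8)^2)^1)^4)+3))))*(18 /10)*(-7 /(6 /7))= -34986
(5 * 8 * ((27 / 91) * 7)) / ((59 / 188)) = 203040 / 767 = 264.72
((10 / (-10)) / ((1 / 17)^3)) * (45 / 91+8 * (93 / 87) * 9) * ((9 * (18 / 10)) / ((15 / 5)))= -27116119467 / 13195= -2055029.90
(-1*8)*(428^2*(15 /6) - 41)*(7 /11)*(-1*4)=9324896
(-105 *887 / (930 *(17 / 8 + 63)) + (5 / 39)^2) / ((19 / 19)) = -37371781 / 24565671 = -1.52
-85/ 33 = -2.58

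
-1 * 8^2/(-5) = 64/5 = 12.80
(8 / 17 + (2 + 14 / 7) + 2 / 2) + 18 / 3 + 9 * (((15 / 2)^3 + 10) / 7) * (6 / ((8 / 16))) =1588575 / 238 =6674.68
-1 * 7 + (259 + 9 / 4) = 254.25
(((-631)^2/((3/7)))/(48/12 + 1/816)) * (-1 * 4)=-3032394176/3265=-928757.79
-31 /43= -0.72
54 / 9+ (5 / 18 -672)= -11983 / 18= -665.72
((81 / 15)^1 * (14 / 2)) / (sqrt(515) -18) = 3402 / 955+189 * sqrt(515) / 955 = 8.05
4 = 4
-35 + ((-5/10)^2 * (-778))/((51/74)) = -16178/51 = -317.22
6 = 6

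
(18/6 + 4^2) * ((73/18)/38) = 73/36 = 2.03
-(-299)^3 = 26730899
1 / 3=0.33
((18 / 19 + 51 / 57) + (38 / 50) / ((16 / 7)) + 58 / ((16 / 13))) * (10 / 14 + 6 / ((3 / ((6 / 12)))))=1124031 / 13300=84.51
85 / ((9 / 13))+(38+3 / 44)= 63695 / 396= 160.85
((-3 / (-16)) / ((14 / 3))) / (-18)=-1 / 448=-0.00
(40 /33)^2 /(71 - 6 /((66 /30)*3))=1600 /76329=0.02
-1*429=-429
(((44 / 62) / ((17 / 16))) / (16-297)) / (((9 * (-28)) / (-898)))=-0.01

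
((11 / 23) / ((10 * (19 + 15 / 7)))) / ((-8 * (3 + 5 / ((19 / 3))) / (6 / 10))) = -1463 / 32678400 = -0.00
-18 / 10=-9 / 5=-1.80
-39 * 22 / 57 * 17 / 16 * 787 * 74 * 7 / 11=-45047093 / 76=-592724.91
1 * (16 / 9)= 1.78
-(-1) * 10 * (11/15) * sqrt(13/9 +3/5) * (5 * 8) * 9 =352 * sqrt(115) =3774.78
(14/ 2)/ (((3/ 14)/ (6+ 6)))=392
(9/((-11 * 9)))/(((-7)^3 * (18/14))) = 1/4851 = 0.00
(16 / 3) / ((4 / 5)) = 20 / 3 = 6.67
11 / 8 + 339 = 2723 / 8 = 340.38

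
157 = 157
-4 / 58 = -2 / 29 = -0.07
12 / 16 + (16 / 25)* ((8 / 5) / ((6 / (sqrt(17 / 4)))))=32* sqrt(17) / 375 + 3 / 4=1.10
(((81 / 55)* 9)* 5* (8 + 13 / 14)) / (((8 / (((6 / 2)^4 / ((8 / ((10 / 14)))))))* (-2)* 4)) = -36905625 / 551936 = -66.87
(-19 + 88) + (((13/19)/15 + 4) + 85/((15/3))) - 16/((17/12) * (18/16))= 387631/4845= 80.01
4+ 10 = 14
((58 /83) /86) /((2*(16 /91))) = 2639 /114208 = 0.02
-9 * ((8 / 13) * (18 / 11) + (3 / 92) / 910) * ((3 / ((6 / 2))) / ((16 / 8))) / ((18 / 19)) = -17620467 / 3683680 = -4.78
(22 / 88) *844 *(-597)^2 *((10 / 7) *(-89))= -66930046110 / 7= -9561435158.57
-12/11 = -1.09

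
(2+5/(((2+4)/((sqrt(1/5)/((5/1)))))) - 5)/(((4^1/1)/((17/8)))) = -51/32+17*sqrt(5)/960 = -1.55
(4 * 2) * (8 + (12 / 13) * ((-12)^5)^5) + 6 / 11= -1007384047761368776858971134962 / 143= -7044643690638942495517281000.00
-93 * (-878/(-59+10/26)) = -176917/127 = -1393.05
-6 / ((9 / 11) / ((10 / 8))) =-55 / 6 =-9.17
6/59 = 0.10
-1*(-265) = 265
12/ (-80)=-3/ 20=-0.15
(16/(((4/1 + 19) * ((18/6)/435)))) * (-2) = -4640/23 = -201.74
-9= -9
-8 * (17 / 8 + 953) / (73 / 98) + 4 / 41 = -30701246 / 2993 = -10257.68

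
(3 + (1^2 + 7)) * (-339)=-3729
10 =10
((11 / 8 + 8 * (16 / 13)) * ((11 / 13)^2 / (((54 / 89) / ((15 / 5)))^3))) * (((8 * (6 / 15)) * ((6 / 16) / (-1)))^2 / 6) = 33182185861 / 142365600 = 233.08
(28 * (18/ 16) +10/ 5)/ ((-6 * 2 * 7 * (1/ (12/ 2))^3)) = -603/ 7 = -86.14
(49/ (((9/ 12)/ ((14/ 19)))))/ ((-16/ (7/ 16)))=-2401/ 1824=-1.32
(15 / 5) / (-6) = -1 / 2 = -0.50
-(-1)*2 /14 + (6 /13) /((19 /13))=61 /133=0.46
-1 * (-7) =7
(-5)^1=-5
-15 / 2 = -7.50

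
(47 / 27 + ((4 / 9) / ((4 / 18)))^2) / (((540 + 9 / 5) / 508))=393700 / 73143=5.38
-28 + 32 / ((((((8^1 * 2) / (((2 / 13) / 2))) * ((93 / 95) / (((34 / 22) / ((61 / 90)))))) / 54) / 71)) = 363943036 / 270413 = 1345.88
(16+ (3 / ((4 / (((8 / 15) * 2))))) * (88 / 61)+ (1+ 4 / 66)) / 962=183331 / 9682530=0.02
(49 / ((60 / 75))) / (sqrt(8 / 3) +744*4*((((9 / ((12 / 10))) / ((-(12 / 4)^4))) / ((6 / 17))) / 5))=-0.40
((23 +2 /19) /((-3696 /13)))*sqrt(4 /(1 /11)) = -5707*sqrt(11) /35112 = -0.54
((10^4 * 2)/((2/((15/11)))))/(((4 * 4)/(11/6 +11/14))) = 15625/7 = 2232.14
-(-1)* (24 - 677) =-653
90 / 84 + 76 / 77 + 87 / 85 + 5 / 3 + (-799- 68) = -33860611 / 39270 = -862.25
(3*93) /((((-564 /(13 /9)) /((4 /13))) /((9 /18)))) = -31 /282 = -0.11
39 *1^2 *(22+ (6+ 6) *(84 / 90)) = 6474 / 5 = 1294.80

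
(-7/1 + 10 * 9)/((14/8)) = 332/7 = 47.43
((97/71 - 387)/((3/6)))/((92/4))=-54760/1633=-33.53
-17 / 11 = -1.55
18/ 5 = 3.60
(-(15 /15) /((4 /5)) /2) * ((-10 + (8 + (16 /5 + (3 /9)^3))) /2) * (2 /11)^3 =-167 /71874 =-0.00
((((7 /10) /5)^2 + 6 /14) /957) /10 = 0.00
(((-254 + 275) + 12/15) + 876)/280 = 4489/1400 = 3.21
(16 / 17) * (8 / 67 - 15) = -15952 / 1139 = -14.01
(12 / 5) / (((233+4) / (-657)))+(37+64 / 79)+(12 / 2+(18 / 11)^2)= 1903897 / 47795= 39.83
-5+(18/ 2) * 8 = 67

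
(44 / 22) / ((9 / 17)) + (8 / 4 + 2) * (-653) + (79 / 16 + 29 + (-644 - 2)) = -463721 / 144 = -3220.28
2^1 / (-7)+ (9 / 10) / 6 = -19 / 140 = -0.14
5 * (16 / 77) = 80 / 77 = 1.04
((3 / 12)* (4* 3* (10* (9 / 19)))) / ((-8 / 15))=-2025 / 76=-26.64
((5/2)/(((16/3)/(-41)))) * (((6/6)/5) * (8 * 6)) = -369/2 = -184.50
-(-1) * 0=0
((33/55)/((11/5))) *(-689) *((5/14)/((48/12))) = -10335/616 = -16.78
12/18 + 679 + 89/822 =558775/822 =679.77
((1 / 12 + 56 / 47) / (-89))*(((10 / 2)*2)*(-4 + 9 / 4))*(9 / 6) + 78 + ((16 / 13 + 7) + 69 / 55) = 4204473231 / 47853520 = 87.86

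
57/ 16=3.56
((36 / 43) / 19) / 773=36 / 631541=0.00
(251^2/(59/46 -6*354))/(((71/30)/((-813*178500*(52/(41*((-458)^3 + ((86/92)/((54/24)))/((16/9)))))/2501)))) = -4828769259968908800/502666744679706559907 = -0.01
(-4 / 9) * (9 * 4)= -16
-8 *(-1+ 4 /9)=40 /9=4.44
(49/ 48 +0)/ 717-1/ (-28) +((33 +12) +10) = 13259107/ 240912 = 55.04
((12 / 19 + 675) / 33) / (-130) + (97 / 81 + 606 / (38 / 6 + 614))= 750966001 / 372330270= 2.02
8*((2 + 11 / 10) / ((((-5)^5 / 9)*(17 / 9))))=-10044 / 265625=-0.04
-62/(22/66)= -186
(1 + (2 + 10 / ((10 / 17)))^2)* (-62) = -22444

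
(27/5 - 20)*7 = -511/5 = -102.20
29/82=0.35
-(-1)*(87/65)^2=7569/4225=1.79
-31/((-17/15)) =465/17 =27.35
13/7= 1.86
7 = 7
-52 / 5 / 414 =-26 / 1035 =-0.03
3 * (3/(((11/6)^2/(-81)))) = -26244/121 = -216.89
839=839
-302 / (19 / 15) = -4530 / 19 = -238.42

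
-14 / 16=-7 / 8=-0.88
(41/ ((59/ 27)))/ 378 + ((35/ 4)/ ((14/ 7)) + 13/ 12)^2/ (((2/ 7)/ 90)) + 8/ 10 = 1240423563/ 132160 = 9385.77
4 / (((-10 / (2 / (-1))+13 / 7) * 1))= 7 / 12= 0.58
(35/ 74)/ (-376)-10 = -278275/ 27824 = -10.00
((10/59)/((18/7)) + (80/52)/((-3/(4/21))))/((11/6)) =-3070/177177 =-0.02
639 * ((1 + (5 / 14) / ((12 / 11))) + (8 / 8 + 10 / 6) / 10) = 285207 / 280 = 1018.60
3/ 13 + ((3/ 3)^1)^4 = 16/ 13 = 1.23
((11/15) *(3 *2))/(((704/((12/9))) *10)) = 1/1200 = 0.00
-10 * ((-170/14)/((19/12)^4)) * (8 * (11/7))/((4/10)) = 3877632000/6385729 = 607.23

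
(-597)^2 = 356409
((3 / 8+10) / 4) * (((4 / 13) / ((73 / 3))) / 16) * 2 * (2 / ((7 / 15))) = 3735 / 212576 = 0.02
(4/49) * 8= 32/49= 0.65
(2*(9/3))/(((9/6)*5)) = 4/5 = 0.80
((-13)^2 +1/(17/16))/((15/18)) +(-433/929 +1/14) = 225009699/1105510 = 203.53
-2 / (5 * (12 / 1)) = -1 / 30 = -0.03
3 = 3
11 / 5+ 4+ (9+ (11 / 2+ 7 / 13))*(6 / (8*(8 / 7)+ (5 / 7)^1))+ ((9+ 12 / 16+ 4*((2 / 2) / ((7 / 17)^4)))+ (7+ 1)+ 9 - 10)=106902987 / 624260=171.25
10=10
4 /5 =0.80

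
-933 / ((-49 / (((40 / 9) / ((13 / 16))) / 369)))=199040 / 705159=0.28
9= 9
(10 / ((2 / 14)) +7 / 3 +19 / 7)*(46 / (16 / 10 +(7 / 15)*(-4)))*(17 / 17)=-90620 / 7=-12945.71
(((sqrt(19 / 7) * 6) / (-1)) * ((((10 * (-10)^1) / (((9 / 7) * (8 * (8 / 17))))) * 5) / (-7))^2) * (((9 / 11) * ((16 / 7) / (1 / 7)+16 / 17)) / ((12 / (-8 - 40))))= 796875 * sqrt(133) / 77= 119350.79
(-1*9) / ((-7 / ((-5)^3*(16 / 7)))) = -18000 / 49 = -367.35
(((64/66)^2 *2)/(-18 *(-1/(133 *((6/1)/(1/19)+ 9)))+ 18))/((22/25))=1744960/14698233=0.12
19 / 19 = 1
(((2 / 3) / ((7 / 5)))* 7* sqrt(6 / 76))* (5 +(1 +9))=25* sqrt(114) / 19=14.05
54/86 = 0.63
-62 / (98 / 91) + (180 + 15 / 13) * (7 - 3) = 60701 / 91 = 667.04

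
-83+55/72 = -5921/72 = -82.24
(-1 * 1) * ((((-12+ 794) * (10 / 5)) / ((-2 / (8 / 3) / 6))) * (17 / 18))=106352 / 9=11816.89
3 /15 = 1 /5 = 0.20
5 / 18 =0.28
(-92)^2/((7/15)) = 126960/7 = 18137.14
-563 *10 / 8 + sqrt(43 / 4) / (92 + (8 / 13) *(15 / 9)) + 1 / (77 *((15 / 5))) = -650261 / 924 + 39 *sqrt(43) / 7256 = -703.71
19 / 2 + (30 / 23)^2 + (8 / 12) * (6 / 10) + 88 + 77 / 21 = 1638863 / 15870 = 103.27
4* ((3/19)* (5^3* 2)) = 3000/19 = 157.89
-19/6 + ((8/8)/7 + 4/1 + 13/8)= 437/168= 2.60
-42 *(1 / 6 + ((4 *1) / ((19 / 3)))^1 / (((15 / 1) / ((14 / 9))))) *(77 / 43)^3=-1268705207 / 22659495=-55.99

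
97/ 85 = 1.14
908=908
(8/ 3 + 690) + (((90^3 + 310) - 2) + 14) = 730014.67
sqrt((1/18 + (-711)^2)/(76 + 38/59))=sqrt(1213848059221)/13566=81.21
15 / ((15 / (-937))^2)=877969 / 15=58531.27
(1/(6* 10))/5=1/300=0.00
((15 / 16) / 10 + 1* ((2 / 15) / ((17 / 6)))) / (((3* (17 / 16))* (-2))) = -383 / 17340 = -0.02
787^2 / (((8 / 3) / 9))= 2090370.38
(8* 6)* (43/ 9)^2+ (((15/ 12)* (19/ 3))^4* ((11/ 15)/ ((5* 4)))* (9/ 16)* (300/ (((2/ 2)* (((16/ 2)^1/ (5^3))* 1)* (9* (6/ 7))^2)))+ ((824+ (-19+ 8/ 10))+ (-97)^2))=76071774948203/ 4299816960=17691.86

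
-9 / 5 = -1.80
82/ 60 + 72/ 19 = 2939/ 570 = 5.16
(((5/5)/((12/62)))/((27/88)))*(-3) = -1364/27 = -50.52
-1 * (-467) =467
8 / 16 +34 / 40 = 27 / 20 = 1.35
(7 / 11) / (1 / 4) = 28 / 11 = 2.55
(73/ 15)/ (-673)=-73/ 10095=-0.01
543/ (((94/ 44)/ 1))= 11946/ 47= 254.17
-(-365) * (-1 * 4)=-1460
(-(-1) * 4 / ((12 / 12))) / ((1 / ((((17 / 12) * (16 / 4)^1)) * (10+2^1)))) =272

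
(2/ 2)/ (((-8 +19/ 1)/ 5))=0.45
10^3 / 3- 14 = 958 / 3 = 319.33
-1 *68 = -68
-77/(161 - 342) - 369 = -66712/181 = -368.57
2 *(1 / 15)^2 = 2 / 225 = 0.01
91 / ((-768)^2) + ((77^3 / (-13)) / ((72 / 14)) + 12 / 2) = -52312849249 / 7667712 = -6822.48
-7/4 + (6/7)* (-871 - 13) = -21265/28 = -759.46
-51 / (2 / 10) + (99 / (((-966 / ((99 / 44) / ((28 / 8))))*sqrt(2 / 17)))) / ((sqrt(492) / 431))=-255-42669*sqrt(4182) / 739312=-258.73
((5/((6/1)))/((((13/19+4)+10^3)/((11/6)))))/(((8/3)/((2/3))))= 1045/2748816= 0.00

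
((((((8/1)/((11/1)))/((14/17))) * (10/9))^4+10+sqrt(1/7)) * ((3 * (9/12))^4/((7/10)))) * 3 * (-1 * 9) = -170113822650675/15748562368 - 885735 * sqrt(7)/6272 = -11175.50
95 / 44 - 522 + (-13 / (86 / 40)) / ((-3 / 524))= 3043943 / 5676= 536.28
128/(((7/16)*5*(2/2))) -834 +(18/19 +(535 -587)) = -826.54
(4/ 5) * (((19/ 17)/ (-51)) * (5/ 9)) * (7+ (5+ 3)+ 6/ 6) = -1216/ 7803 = -0.16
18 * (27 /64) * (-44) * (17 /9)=-5049 /8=-631.12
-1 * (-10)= 10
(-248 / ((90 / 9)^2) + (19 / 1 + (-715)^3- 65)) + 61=-9138146562 / 25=-365525862.48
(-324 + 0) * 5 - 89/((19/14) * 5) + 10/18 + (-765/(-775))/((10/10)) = -1631.57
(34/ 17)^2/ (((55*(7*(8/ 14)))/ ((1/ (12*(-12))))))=-1/ 7920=-0.00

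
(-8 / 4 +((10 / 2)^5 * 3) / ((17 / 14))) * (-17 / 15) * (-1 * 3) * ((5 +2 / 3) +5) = 279927.47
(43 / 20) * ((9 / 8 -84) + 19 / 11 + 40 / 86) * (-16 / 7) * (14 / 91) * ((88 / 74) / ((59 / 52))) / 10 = 2442424 / 382025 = 6.39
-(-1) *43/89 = 43/89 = 0.48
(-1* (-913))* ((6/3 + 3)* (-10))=-45650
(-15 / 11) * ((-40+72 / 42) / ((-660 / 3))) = -201 / 847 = -0.24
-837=-837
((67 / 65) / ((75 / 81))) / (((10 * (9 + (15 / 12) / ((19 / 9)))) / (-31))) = -78926 / 219375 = -0.36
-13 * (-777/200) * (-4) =-10101/50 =-202.02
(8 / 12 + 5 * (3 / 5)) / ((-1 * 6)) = -11 / 18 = -0.61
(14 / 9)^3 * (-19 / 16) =-6517 / 1458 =-4.47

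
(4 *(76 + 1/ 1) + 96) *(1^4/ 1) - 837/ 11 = 3607/ 11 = 327.91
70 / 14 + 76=81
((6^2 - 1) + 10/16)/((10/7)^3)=19551/1600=12.22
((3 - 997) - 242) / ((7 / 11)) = -13596 / 7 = -1942.29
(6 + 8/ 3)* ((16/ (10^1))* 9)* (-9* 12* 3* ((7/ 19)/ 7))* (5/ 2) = -5320.42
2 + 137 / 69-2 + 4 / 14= 1097 / 483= 2.27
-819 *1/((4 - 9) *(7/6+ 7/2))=351/10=35.10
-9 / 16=-0.56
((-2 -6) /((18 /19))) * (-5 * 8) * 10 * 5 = 152000 /9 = 16888.89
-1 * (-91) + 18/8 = 373/4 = 93.25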